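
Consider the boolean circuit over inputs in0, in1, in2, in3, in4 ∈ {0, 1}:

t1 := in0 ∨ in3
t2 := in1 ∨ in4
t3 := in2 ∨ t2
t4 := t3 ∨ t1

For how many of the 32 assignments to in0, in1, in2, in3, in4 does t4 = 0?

t4 = t3 ∨ t1 must be 0, so both t3 = 0 and t1 = 0.
Satisfying assignments:
  in0=0, in1=0, in2=0, in3=0, in4=0

1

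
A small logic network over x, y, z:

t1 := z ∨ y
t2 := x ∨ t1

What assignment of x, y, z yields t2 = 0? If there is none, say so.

t2 = x ∨ t1 must be 0, so both x = 0 and t1 = 0.
t1 = z ∨ y must be 0, so both z = 0 and y = 0.
Check with x=0 y=0 z=0:
t1 = z ∨ y = 0 ∨ 0 = 0
t2 = x ∨ t1 = 0 ∨ 0 = 0
So t2 = 0 as required.

x=0 y=0 z=0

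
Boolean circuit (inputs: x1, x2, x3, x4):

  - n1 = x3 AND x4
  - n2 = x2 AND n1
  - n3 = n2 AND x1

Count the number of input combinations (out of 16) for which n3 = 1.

1

n3 = n2 AND x1 must be 1, so both n2 = 1 and x1 = 1.
Enumerating the 16 input combinations, 1 give n3 = 1 and 15 give n3 = 0.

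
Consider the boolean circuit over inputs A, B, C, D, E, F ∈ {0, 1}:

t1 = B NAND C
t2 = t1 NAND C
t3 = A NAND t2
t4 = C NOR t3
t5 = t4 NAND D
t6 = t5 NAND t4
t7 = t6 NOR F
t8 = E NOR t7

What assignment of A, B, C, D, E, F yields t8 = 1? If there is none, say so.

A=0, B=0, C=0, D=0, E=0, F=1

t8 = E NOR t7 must be 1, so both E = 0 and t7 = 0.
Check with A=0, B=0, C=0, D=0, E=0, F=1:
t1 = B NAND C = 0 NAND 0 = 1
t2 = t1 NAND C = 1 NAND 0 = 1
t3 = A NAND t2 = 0 NAND 1 = 1
t4 = C NOR t3 = 0 NOR 1 = 0
t5 = t4 NAND D = 0 NAND 0 = 1
t6 = t5 NAND t4 = 1 NAND 0 = 1
t7 = t6 NOR F = 1 NOR 1 = 0
t8 = E NOR t7 = 0 NOR 0 = 1
So t8 = 1 as required.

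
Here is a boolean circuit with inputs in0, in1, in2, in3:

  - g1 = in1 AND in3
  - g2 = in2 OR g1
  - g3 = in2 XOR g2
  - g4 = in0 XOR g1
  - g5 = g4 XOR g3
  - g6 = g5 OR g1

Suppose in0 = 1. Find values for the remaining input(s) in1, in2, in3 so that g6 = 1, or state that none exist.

in1=1 in2=0 in3=0

Check with in0 = 1 and in1=1, in2=0, in3=0:
g1 = in1 AND in3 = 1 AND 0 = 0
g2 = in2 OR g1 = 0 OR 0 = 0
g3 = in2 XOR g2 = 0 XOR 0 = 0
g4 = in0 XOR g1 = 1 XOR 0 = 1
g5 = g4 XOR g3 = 1 XOR 0 = 1
g6 = g5 OR g1 = 1 OR 0 = 1
So g6 = 1.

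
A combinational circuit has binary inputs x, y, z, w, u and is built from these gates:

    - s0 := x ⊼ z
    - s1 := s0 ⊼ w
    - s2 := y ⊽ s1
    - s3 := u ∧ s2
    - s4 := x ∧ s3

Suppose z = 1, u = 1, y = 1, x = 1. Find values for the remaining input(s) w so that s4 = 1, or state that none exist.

no solution exists

With z = 1, u = 1, y = 1, x = 1 fixed, none of the 2 settings of w give s4 = 1.
For example, with w=0:
s0 = x ⊼ z = 1 ⊼ 1 = 0
s1 = s0 ⊼ w = 0 ⊼ 0 = 1
s2 = y ⊽ s1 = 1 ⊽ 1 = 0
s3 = u ∧ s2 = 1 ∧ 0 = 0
s4 = x ∧ s3 = 1 ∧ 0 = 0
giving s4 = 0 ≠ 1.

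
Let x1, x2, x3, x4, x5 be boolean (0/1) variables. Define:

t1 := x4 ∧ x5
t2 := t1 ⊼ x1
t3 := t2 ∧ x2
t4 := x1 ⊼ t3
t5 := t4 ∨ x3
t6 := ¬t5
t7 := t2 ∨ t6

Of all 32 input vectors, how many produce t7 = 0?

4

t7 = t2 ∨ t6 must be 0, so both t2 = 0 and t6 = 0.
t2 = t1 ⊼ x1 must be 0, so both t1 = 1 and x1 = 1.
t6 = ¬t5 must be 0, so t5 = 1.
Satisfying assignments:
  x1=1, x2=0, x3=0, x4=1, x5=1
  x1=1, x2=0, x3=1, x4=1, x5=1
  x1=1, x2=1, x3=0, x4=1, x5=1
  x1=1, x2=1, x3=1, x4=1, x5=1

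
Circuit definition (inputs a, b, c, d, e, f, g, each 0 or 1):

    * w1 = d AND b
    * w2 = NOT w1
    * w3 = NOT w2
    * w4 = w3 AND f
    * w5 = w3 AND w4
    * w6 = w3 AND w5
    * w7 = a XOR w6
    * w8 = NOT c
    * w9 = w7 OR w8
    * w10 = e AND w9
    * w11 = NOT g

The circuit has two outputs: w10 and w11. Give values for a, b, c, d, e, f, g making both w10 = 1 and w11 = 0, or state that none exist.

a=1, b=1, c=1, d=1, e=1, f=0, g=1

Check with a=1, b=1, c=1, d=1, e=1, f=0, g=1:
w1 = d AND b = 1 AND 1 = 1
w2 = NOT w1 = NOT 1 = 0
w3 = NOT w2 = NOT 0 = 1
w4 = w3 AND f = 1 AND 0 = 0
w5 = w3 AND w4 = 1 AND 0 = 0
w6 = w3 AND w5 = 1 AND 0 = 0
w7 = a XOR w6 = 1 XOR 0 = 1
w8 = NOT c = NOT 1 = 0
w9 = w7 OR w8 = 1 OR 0 = 1
w10 = e AND w9 = 1 AND 1 = 1
w11 = NOT g = NOT 1 = 0
So w10 = 1 and w11 = 0.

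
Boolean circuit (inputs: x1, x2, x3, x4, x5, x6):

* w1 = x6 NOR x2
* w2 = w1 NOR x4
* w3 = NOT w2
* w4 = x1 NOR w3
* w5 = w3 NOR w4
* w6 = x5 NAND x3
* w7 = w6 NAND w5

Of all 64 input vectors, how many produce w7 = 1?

55

w7 = w6 NAND w5 must be 1, so at least one of w6, w5 is 0.
Enumerating the 64 input combinations, 55 give w7 = 1 and 9 give w7 = 0.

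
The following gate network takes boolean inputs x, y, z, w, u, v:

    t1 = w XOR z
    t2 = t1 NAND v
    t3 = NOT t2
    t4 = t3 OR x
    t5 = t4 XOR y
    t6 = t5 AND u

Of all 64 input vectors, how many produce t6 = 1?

t6 = t5 AND u must be 1, so both t5 = 1 and u = 1.
t5 = t4 XOR y must be 1, so t4 and y differ.
Enumerating the 64 input combinations, 16 give t6 = 1 and 48 give t6 = 0.

16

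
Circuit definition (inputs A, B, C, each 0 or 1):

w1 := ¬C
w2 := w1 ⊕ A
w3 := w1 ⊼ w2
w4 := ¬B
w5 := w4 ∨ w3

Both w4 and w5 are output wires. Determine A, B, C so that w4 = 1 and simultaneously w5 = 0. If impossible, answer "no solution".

Across all 8 input combinations, none give both w4 = 1 and w5 = 0.

no solution exists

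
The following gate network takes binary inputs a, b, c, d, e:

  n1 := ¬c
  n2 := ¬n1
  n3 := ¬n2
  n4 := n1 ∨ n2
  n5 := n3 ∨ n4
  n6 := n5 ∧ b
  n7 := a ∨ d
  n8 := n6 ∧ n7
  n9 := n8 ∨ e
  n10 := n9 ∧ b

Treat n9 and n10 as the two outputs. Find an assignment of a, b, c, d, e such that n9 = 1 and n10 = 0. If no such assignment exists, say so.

Check with a=0, b=0, c=0, d=1, e=1:
n1 = ¬c = ¬0 = 1
n2 = ¬n1 = ¬1 = 0
n3 = ¬n2 = ¬0 = 1
n4 = n1 ∨ n2 = 1 ∨ 0 = 1
n5 = n3 ∨ n4 = 1 ∨ 1 = 1
n6 = n5 ∧ b = 1 ∧ 0 = 0
n7 = a ∨ d = 0 ∨ 1 = 1
n8 = n6 ∧ n7 = 0 ∧ 1 = 0
n9 = n8 ∨ e = 0 ∨ 1 = 1
n10 = n9 ∧ b = 1 ∧ 0 = 0
So n9 = 1 and n10 = 0.

a=0, b=0, c=0, d=1, e=1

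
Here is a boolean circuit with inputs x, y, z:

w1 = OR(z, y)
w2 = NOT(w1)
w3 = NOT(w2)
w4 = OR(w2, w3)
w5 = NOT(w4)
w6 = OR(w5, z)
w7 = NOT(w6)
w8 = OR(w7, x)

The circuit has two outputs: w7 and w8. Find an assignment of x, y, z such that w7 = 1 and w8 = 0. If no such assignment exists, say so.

Across all 8 input combinations, none give both w7 = 1 and w8 = 0.

no solution exists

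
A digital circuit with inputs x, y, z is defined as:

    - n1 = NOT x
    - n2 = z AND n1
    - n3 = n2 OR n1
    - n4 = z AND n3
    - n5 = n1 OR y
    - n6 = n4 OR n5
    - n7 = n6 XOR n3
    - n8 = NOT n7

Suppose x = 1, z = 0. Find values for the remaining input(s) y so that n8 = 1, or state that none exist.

n8 = NOT n7 must be 1, so n7 = 0.
Check with x = 1, z = 0 and y=0:
n1 = NOT x = NOT 1 = 0
n2 = z AND n1 = 0 AND 0 = 0
n3 = n2 OR n1 = 0 OR 0 = 0
n4 = z AND n3 = 0 AND 0 = 0
n5 = n1 OR y = 0 OR 0 = 0
n6 = n4 OR n5 = 0 OR 0 = 0
n7 = n6 XOR n3 = 0 XOR 0 = 0
n8 = NOT n7 = NOT 0 = 1
So n8 = 1.

y=0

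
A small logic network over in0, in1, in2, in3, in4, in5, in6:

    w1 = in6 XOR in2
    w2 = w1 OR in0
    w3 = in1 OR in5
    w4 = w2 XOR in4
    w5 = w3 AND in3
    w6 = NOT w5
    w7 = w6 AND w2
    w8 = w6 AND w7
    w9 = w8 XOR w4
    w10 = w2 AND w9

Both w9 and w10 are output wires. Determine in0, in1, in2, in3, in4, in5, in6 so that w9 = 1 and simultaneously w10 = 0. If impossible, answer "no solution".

Check with in0=0, in1=1, in2=0, in3=1, in4=1, in5=0, in6=0:
w1 = in6 XOR in2 = 0 XOR 0 = 0
w2 = w1 OR in0 = 0 OR 0 = 0
w3 = in1 OR in5 = 1 OR 0 = 1
w4 = w2 XOR in4 = 0 XOR 1 = 1
w5 = w3 AND in3 = 1 AND 1 = 1
w6 = NOT w5 = NOT 1 = 0
w7 = w6 AND w2 = 0 AND 0 = 0
w8 = w6 AND w7 = 0 AND 0 = 0
w9 = w8 XOR w4 = 0 XOR 1 = 1
w10 = w2 AND w9 = 0 AND 1 = 0
So w9 = 1 and w10 = 0.

in0=0, in1=1, in2=0, in3=1, in4=1, in5=0, in6=0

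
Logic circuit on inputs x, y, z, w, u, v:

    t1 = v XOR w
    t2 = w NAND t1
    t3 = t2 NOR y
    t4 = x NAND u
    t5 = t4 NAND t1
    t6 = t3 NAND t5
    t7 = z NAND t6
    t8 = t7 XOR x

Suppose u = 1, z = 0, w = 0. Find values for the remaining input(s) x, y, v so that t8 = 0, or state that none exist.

x=1 y=0 v=0

Check with u = 1, z = 0, w = 0 and x=1, y=0, v=0:
t1 = v XOR w = 0 XOR 0 = 0
t2 = w NAND t1 = 0 NAND 0 = 1
t3 = t2 NOR y = 1 NOR 0 = 0
t4 = x NAND u = 1 NAND 1 = 0
t5 = t4 NAND t1 = 0 NAND 0 = 1
t6 = t3 NAND t5 = 0 NAND 1 = 1
t7 = z NAND t6 = 0 NAND 1 = 1
t8 = t7 XOR x = 1 XOR 1 = 0
So t8 = 0.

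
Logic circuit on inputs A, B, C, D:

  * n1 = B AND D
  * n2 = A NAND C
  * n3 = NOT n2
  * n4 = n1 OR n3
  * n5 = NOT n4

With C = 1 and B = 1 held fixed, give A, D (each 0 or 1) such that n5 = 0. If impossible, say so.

n5 = NOT n4 must be 0, so n4 = 1.
n4 = n1 OR n3 must be 1, so at least one of n1, n3 is 1.
Check with C = 1 and B = 1 and A=1, D=0:
n1 = B AND D = 1 AND 0 = 0
n2 = A NAND C = 1 NAND 1 = 0
n3 = NOT n2 = NOT 0 = 1
n4 = n1 OR n3 = 0 OR 1 = 1
n5 = NOT n4 = NOT 1 = 0
So n5 = 0.

A=1, D=0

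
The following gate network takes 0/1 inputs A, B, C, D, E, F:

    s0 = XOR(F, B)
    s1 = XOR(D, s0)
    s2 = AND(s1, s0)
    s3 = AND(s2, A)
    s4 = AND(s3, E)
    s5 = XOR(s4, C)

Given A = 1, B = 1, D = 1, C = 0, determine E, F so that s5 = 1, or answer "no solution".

With A = 1, B = 1, D = 1, C = 0 fixed, none of the 4 settings of E, F give s5 = 1.
For example, with E=1, F=1:
s0 = XOR(F, B) = XOR(1, 1) = 0
s1 = XOR(D, s0) = XOR(1, 0) = 1
s2 = AND(s1, s0) = AND(1, 0) = 0
s3 = AND(s2, A) = AND(0, 1) = 0
s4 = AND(s3, E) = AND(0, 1) = 0
s5 = XOR(s4, C) = XOR(0, 0) = 0
giving s5 = 0 ≠ 1.

no solution exists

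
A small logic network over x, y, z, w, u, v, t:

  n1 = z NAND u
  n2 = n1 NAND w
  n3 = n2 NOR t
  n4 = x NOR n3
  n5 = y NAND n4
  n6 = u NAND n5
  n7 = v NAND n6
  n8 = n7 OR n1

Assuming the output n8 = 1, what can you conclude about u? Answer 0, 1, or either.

either

Both values of u occur among assignments with n8 = 1:
  u=0: x=0, y=0, z=0, w=0, u=0, v=0, t=0
  u=1: x=0, y=0, z=0, w=0, u=1, v=0, t=0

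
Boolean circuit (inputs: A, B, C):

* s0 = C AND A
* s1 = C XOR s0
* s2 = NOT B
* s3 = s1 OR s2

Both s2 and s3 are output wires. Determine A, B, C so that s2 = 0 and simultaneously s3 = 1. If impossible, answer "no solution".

A=0, B=1, C=1

Check with A=0, B=1, C=1:
s0 = C AND A = 1 AND 0 = 0
s1 = C XOR s0 = 1 XOR 0 = 1
s2 = NOT B = NOT 1 = 0
s3 = s1 OR s2 = 1 OR 0 = 1
So s2 = 0 and s3 = 1.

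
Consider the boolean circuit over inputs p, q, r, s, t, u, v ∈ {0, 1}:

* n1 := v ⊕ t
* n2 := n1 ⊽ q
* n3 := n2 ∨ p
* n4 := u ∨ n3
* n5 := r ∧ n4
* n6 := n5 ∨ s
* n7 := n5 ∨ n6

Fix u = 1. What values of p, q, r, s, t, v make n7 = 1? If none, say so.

n7 = n5 ∨ n6 must be 1, so at least one of n5, n6 is 1.
Check with u = 1 and p=0, q=0, r=1, s=1, t=1, v=0:
n1 = v ⊕ t = 0 ⊕ 1 = 1
n2 = n1 ⊽ q = 1 ⊽ 0 = 0
n3 = n2 ∨ p = 0 ∨ 0 = 0
n4 = u ∨ n3 = 1 ∨ 0 = 1
n5 = r ∧ n4 = 1 ∧ 1 = 1
n6 = n5 ∨ s = 1 ∨ 1 = 1
n7 = n5 ∨ n6 = 1 ∨ 1 = 1
So n7 = 1.

p=0 q=0 r=1 s=1 t=1 v=0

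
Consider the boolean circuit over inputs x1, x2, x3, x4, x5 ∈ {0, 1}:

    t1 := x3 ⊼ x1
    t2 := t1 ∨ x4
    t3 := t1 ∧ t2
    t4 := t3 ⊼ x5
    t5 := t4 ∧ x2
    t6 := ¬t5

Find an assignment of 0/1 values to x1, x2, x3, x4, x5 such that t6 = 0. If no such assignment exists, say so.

t6 = ¬t5 must be 0, so t5 = 1.
t5 = t4 ∧ x2 must be 1, so both t4 = 1 and x2 = 1.
Check with x1=0 x2=1 x3=0 x4=0 x5=0:
t1 = x3 ⊼ x1 = 0 ⊼ 0 = 1
t2 = t1 ∨ x4 = 1 ∨ 0 = 1
t3 = t1 ∧ t2 = 1 ∧ 1 = 1
t4 = t3 ⊼ x5 = 1 ⊼ 0 = 1
t5 = t4 ∧ x2 = 1 ∧ 1 = 1
t6 = ¬t5 = ¬1 = 0
So t6 = 0 as required.

x1=0 x2=1 x3=0 x4=0 x5=0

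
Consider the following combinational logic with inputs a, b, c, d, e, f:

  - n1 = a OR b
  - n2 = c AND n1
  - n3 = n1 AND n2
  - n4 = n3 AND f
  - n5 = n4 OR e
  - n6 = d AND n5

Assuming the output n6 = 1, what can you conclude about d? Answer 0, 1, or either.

n6 = d AND n5 must be 1, so both d = 1 and n5 = 1.
n5 = n4 OR e must be 1, so at least one of n4, e is 1.
Every assignment with n6 = 1 has d = 1; there are 19 such assignment(s).

1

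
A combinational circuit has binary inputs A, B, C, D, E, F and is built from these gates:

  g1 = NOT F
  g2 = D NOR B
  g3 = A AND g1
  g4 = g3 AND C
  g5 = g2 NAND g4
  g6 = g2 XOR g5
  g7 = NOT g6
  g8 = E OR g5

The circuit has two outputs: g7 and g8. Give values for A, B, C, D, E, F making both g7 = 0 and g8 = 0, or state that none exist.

A=1, B=0, C=1, D=0, E=0, F=0

Check with A=1, B=0, C=1, D=0, E=0, F=0:
g1 = NOT F = NOT 0 = 1
g2 = D NOR B = 0 NOR 0 = 1
g3 = A AND g1 = 1 AND 1 = 1
g4 = g3 AND C = 1 AND 1 = 1
g5 = g2 NAND g4 = 1 NAND 1 = 0
g6 = g2 XOR g5 = 1 XOR 0 = 1
g7 = NOT g6 = NOT 1 = 0
g8 = E OR g5 = 0 OR 0 = 0
So g7 = 0 and g8 = 0.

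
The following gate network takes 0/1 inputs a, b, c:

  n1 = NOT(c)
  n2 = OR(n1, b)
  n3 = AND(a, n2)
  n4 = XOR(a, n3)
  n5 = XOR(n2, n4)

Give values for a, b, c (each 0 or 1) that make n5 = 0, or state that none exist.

a=0, b=0, c=1

n5 = XOR(n2, n4) must be 0, so n2 and n4 are equal.
Check with a=0, b=0, c=1:
n1 = NOT(c) = NOT 1 = 0
n2 = OR(n1, b) = OR(0, 0) = 0
n3 = AND(a, n2) = AND(0, 0) = 0
n4 = XOR(a, n3) = XOR(0, 0) = 0
n5 = XOR(n2, n4) = XOR(0, 0) = 0
So n5 = 0 as required.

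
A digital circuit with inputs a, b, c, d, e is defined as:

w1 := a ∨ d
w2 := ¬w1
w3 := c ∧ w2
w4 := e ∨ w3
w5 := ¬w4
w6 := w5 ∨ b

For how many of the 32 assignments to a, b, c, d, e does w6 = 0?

w6 = w5 ∨ b must be 0, so both w5 = 0 and b = 0.
w5 = ¬w4 must be 0, so w4 = 1.
Enumerating the 32 input combinations, 9 give w6 = 0 and 23 give w6 = 1.

9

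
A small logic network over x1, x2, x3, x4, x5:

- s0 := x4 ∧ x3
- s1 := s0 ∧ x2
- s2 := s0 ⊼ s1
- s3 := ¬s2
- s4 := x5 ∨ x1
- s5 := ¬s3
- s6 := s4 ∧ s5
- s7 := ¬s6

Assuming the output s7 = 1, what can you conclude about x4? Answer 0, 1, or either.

Both values of x4 occur among assignments with s7 = 1:
  x4=0: x1=0, x2=0, x3=0, x4=0, x5=0
  x4=1: x1=0, x2=0, x3=0, x4=1, x5=0

either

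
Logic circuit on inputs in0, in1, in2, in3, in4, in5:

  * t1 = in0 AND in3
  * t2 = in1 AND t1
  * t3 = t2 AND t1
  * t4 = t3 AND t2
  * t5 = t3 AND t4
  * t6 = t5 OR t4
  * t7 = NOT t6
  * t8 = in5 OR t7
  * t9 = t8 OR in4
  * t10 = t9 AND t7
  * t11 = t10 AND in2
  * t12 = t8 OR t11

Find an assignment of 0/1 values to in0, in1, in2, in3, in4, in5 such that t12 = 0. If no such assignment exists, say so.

t12 = t8 OR t11 must be 0, so both t8 = 0 and t11 = 0.
t8 = in5 OR t7 must be 0, so both in5 = 0 and t7 = 0.
Check with in0=1 in1=1 in2=0 in3=1 in4=0 in5=0:
t1 = in0 AND in3 = 1 AND 1 = 1
t2 = in1 AND t1 = 1 AND 1 = 1
t3 = t2 AND t1 = 1 AND 1 = 1
t4 = t3 AND t2 = 1 AND 1 = 1
t5 = t3 AND t4 = 1 AND 1 = 1
t6 = t5 OR t4 = 1 OR 1 = 1
t7 = NOT t6 = NOT 1 = 0
t8 = in5 OR t7 = 0 OR 0 = 0
t9 = t8 OR in4 = 0 OR 0 = 0
t10 = t9 AND t7 = 0 AND 0 = 0
t11 = t10 AND in2 = 0 AND 0 = 0
t12 = t8 OR t11 = 0 OR 0 = 0
So t12 = 0 as required.

in0=1 in1=1 in2=0 in3=1 in4=0 in5=0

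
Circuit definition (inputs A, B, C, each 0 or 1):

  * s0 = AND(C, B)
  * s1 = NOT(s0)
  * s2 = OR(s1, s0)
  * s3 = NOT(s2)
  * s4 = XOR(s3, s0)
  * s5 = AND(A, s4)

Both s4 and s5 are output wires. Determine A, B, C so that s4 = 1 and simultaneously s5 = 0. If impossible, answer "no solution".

A=0 B=1 C=1

Check with A=0 B=1 C=1:
s0 = AND(C, B) = AND(1, 1) = 1
s1 = NOT(s0) = NOT 1 = 0
s2 = OR(s1, s0) = OR(0, 1) = 1
s3 = NOT(s2) = NOT 1 = 0
s4 = XOR(s3, s0) = XOR(0, 1) = 1
s5 = AND(A, s4) = AND(0, 1) = 0
So s4 = 1 and s5 = 0.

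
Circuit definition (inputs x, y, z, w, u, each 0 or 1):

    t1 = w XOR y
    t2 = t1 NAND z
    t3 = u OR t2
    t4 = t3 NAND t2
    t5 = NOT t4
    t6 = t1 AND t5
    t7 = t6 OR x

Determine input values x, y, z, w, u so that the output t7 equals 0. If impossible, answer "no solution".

Check with x=0 y=1 z=1 w=0 u=1:
t1 = w XOR y = 0 XOR 1 = 1
t2 = t1 NAND z = 1 NAND 1 = 0
t3 = u OR t2 = 1 OR 0 = 1
t4 = t3 NAND t2 = 1 NAND 0 = 1
t5 = NOT t4 = NOT 1 = 0
t6 = t1 AND t5 = 1 AND 0 = 0
t7 = t6 OR x = 0 OR 0 = 0
So t7 = 0 as required.

x=0 y=1 z=1 w=0 u=1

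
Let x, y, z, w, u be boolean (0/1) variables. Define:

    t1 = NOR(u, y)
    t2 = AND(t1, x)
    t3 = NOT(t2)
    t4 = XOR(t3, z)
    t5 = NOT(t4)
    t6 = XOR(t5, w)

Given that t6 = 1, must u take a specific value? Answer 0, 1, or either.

either

Both values of u occur among assignments with t6 = 1:
  u=0: x=0, y=0, z=0, w=1, u=0
  u=1: x=0, y=0, z=0, w=1, u=1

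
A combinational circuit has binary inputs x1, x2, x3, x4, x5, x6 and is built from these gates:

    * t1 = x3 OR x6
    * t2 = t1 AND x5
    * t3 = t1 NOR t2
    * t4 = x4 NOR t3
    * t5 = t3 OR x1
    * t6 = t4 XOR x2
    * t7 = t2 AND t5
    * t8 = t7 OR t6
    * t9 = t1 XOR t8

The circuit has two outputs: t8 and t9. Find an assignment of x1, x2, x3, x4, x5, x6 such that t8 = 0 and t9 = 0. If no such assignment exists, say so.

x1=1 x2=0 x3=0 x4=1 x5=0 x6=0

Check with x1=1 x2=0 x3=0 x4=1 x5=0 x6=0:
t1 = x3 OR x6 = 0 OR 0 = 0
t2 = t1 AND x5 = 0 AND 0 = 0
t3 = t1 NOR t2 = 0 NOR 0 = 1
t4 = x4 NOR t3 = 1 NOR 1 = 0
t5 = t3 OR x1 = 1 OR 1 = 1
t6 = t4 XOR x2 = 0 XOR 0 = 0
t7 = t2 AND t5 = 0 AND 1 = 0
t8 = t7 OR t6 = 0 OR 0 = 0
t9 = t1 XOR t8 = 0 XOR 0 = 0
So t8 = 0 and t9 = 0.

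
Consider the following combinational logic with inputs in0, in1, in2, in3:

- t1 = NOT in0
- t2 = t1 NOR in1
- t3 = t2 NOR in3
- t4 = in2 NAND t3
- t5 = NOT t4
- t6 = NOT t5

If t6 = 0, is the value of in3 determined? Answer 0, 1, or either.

t6 = NOT t5 must be 0, so t5 = 1.
t5 = NOT t4 must be 1, so t4 = 0.
t4 = in2 NAND t3 must be 0, so both in2 = 1 and t3 = 1.
Every assignment with t6 = 0 has in3 = 0; there are 3 such assignment(s).
  in0=0, in1=0, in2=1, in3=0
  in0=0, in1=1, in2=1, in3=0
  in0=1, in1=1, in2=1, in3=0

0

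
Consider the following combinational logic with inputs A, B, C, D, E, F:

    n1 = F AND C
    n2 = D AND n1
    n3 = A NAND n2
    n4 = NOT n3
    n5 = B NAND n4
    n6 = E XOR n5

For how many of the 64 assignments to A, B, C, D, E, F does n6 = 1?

n6 = E XOR n5 must be 1, so E and n5 differ.
Enumerating the 64 input combinations, 32 give n6 = 1 and 32 give n6 = 0.

32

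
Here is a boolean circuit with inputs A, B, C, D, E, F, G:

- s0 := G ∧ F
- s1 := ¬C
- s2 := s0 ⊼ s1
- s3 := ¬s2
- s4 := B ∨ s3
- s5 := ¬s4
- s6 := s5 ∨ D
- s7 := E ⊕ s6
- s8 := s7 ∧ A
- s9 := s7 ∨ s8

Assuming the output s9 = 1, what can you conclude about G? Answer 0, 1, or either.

either

Both values of G occur among assignments with s9 = 1:
  G=0: A=0, B=0, C=0, D=0, E=0, F=0, G=0
  G=1: A=0, B=0, C=0, D=0, E=0, F=0, G=1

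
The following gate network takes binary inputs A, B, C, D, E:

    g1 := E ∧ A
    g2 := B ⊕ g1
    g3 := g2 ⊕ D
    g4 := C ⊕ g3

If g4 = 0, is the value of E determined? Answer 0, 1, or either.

Both values of E occur among assignments with g4 = 0:
  E=0: A=0, B=0, C=0, D=0, E=0
  E=1: A=0, B=0, C=0, D=0, E=1

either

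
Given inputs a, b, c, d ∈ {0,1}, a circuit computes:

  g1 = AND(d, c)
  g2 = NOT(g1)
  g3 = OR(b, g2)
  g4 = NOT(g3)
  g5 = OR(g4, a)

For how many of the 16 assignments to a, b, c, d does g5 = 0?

7

g5 = OR(g4, a) must be 0, so both g4 = 0 and a = 0.
g4 = NOT(g3) must be 0, so g3 = 1.
Enumerating the 16 input combinations, 7 give g5 = 0 and 9 give g5 = 1.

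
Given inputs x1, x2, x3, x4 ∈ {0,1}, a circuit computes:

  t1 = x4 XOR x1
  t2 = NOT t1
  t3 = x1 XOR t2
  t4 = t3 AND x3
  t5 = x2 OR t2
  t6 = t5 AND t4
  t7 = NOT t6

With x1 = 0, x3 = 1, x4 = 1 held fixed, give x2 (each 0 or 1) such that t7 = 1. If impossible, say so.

x2=0

Check with x1 = 0, x3 = 1, x4 = 1 and x2=0:
t1 = x4 XOR x1 = 1 XOR 0 = 1
t2 = NOT t1 = NOT 1 = 0
t3 = x1 XOR t2 = 0 XOR 0 = 0
t4 = t3 AND x3 = 0 AND 1 = 0
t5 = x2 OR t2 = 0 OR 0 = 0
t6 = t5 AND t4 = 0 AND 0 = 0
t7 = NOT t6 = NOT 0 = 1
So t7 = 1.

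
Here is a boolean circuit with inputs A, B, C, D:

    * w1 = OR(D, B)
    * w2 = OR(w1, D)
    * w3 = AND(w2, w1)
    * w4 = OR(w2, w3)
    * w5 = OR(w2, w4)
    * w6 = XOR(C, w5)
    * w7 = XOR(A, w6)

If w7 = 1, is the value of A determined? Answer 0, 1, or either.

either

Both values of A occur among assignments with w7 = 1:
  A=0: A=0, B=0, C=0, D=1
  A=1: A=1, B=0, C=0, D=0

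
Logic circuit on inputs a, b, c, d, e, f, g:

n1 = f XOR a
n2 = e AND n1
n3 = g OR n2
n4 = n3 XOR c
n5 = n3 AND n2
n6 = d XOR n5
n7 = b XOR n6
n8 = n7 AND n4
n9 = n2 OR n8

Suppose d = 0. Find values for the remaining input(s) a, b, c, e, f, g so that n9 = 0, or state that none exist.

n9 = n2 OR n8 must be 0, so both n2 = 0 and n8 = 0.
Check with d = 0 and a=0, b=1, c=1, e=1, f=0, g=1:
n1 = f XOR a = 0 XOR 0 = 0
n2 = e AND n1 = 1 AND 0 = 0
n3 = g OR n2 = 1 OR 0 = 1
n4 = n3 XOR c = 1 XOR 1 = 0
n5 = n3 AND n2 = 1 AND 0 = 0
n6 = d XOR n5 = 0 XOR 0 = 0
n7 = b XOR n6 = 1 XOR 0 = 1
n8 = n7 AND n4 = 1 AND 0 = 0
n9 = n2 OR n8 = 0 OR 0 = 0
So n9 = 0.

a=0, b=1, c=1, e=1, f=0, g=1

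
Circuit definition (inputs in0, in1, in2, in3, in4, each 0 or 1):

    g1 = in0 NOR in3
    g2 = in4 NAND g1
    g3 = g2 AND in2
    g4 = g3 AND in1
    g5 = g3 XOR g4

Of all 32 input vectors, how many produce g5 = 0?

g5 = g3 XOR g4 must be 0, so g3 and g4 are equal.
Enumerating the 32 input combinations, 25 give g5 = 0 and 7 give g5 = 1.

25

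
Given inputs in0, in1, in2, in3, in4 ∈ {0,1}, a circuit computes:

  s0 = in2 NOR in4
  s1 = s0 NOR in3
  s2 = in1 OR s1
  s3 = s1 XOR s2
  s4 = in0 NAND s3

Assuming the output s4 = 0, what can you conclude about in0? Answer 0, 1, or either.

s4 = in0 NAND s3 must be 0, so both in0 = 1 and s3 = 1.
s3 = s1 XOR s2 must be 1, so s1 and s2 differ.
Every assignment with s4 = 0 has in0 = 1; there are 5 such assignment(s).

1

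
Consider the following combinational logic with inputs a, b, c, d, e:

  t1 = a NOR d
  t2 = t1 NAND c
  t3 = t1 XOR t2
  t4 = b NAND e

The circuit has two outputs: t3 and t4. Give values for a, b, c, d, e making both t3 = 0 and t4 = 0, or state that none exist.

a=0, b=1, c=0, d=0, e=1

Check with a=0, b=1, c=0, d=0, e=1:
t1 = a NOR d = 0 NOR 0 = 1
t2 = t1 NAND c = 1 NAND 0 = 1
t3 = t1 XOR t2 = 1 XOR 1 = 0
t4 = b NAND e = 1 NAND 1 = 0
So t3 = 0 and t4 = 0.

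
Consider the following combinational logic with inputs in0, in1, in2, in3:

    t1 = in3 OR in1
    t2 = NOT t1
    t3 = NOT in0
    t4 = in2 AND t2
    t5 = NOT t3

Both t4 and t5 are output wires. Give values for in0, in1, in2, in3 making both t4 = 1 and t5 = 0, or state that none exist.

in0=0 in1=0 in2=1 in3=0

Check with in0=0 in1=0 in2=1 in3=0:
t1 = in3 OR in1 = 0 OR 0 = 0
t2 = NOT t1 = NOT 0 = 1
t3 = NOT in0 = NOT 0 = 1
t4 = in2 AND t2 = 1 AND 1 = 1
t5 = NOT t3 = NOT 1 = 0
So t4 = 1 and t5 = 0.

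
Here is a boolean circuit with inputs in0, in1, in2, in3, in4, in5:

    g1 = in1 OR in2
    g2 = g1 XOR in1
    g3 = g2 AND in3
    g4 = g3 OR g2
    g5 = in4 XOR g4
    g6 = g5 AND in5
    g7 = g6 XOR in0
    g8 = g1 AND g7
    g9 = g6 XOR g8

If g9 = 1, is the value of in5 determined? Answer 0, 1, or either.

Both values of in5 occur among assignments with g9 = 1:
  in5=0: in0=1, in1=0, in2=1, in3=0, in4=0, in5=0
  in5=1: in0=0, in1=0, in2=0, in3=0, in4=1, in5=1

either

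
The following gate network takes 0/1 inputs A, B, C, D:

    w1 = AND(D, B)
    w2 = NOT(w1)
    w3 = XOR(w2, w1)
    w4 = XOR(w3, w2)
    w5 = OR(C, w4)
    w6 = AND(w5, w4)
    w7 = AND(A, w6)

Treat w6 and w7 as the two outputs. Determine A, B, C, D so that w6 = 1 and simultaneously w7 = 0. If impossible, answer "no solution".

Check with A=0, B=1, C=1, D=1:
w1 = AND(D, B) = AND(1, 1) = 1
w2 = NOT(w1) = NOT 1 = 0
w3 = XOR(w2, w1) = XOR(0, 1) = 1
w4 = XOR(w3, w2) = XOR(1, 0) = 1
w5 = OR(C, w4) = OR(1, 1) = 1
w6 = AND(w5, w4) = AND(1, 1) = 1
w7 = AND(A, w6) = AND(0, 1) = 0
So w6 = 1 and w7 = 0.

A=0, B=1, C=1, D=1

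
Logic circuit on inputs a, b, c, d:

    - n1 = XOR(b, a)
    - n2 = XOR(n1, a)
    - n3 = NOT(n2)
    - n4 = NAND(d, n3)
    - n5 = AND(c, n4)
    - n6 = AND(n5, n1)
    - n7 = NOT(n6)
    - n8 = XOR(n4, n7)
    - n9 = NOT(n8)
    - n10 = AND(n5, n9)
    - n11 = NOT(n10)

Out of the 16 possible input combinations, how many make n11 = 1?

n11 = NOT(n10) must be 1, so n10 = 0.
n10 = AND(n5, n9) must be 0, so at least one of n5, n9 is 0.
Enumerating the 16 input combinations, 13 give n11 = 1 and 3 give n11 = 0.

13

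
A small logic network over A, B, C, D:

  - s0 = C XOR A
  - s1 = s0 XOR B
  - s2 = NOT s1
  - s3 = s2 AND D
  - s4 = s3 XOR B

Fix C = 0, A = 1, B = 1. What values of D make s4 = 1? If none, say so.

D=0

Check with C = 0, A = 1, B = 1 and D=0:
s0 = C XOR A = 0 XOR 1 = 1
s1 = s0 XOR B = 1 XOR 1 = 0
s2 = NOT s1 = NOT 0 = 1
s3 = s2 AND D = 1 AND 0 = 0
s4 = s3 XOR B = 0 XOR 1 = 1
So s4 = 1.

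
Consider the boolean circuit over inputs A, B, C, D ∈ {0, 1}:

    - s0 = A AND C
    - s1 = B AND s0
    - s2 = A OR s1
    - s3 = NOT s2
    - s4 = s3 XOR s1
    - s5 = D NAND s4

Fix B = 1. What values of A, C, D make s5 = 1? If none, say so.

s5 = D NAND s4 must be 1, so at least one of D, s4 is 0.
Check with B = 1 and A=1, C=1, D=0:
s0 = A AND C = 1 AND 1 = 1
s1 = B AND s0 = 1 AND 1 = 1
s2 = A OR s1 = 1 OR 1 = 1
s3 = NOT s2 = NOT 1 = 0
s4 = s3 XOR s1 = 0 XOR 1 = 1
s5 = D NAND s4 = 0 NAND 1 = 1
So s5 = 1.

A=1 C=1 D=0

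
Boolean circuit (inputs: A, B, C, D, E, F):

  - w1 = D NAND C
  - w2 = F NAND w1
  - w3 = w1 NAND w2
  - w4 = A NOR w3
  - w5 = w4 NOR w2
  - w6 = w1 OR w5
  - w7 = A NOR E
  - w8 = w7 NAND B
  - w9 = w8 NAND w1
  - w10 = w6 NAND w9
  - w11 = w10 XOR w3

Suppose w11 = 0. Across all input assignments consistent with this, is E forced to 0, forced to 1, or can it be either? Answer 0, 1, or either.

Both values of E occur among assignments with w11 = 0:
  E=0: A=0, B=0, C=0, D=0, E=0, F=1
  E=1: A=0, B=0, C=0, D=0, E=1, F=1

either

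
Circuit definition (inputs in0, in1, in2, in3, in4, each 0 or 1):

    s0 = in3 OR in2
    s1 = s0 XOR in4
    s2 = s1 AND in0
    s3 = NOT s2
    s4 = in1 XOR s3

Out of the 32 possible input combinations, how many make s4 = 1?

s4 = in1 XOR s3 must be 1, so in1 and s3 differ.
Enumerating the 32 input combinations, 16 give s4 = 1 and 16 give s4 = 0.

16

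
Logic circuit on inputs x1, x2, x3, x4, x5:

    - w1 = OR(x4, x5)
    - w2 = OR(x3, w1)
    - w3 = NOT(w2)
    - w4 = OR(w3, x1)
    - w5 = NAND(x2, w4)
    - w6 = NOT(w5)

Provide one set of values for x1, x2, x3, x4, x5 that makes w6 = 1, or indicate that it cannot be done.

w6 = NOT(w5) must be 1, so w5 = 0.
Check with x1=0, x2=1, x3=0, x4=0, x5=0:
w1 = OR(x4, x5) = OR(0, 0) = 0
w2 = OR(x3, w1) = OR(0, 0) = 0
w3 = NOT(w2) = NOT 0 = 1
w4 = OR(w3, x1) = OR(1, 0) = 1
w5 = NAND(x2, w4) = NAND(1, 1) = 0
w6 = NOT(w5) = NOT 0 = 1
So w6 = 1 as required.

x1=0, x2=1, x3=0, x4=0, x5=0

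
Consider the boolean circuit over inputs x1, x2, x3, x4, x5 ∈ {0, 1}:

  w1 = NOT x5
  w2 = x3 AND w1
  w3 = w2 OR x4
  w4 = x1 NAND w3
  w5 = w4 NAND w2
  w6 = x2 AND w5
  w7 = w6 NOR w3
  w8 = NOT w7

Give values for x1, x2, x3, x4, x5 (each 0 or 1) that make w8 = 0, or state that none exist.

w8 = NOT w7 must be 0, so w7 = 1.
Check with x1=0, x2=0, x3=0, x4=0, x5=1:
w1 = NOT x5 = NOT 1 = 0
w2 = x3 AND w1 = 0 AND 0 = 0
w3 = w2 OR x4 = 0 OR 0 = 0
w4 = x1 NAND w3 = 0 NAND 0 = 1
w5 = w4 NAND w2 = 1 NAND 0 = 1
w6 = x2 AND w5 = 0 AND 1 = 0
w7 = w6 NOR w3 = 0 NOR 0 = 1
w8 = NOT w7 = NOT 1 = 0
So w8 = 0 as required.

x1=0, x2=0, x3=0, x4=0, x5=1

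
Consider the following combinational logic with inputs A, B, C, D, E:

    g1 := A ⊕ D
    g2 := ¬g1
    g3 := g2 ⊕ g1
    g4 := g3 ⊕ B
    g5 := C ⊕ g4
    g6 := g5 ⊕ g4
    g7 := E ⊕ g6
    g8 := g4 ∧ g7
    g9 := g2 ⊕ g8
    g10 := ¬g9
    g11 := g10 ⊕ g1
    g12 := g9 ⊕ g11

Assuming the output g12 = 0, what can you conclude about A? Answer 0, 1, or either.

Both values of A occur among assignments with g12 = 0:
  A=0: A=0, B=0, C=0, D=1, E=0
  A=1: A=1, B=0, C=0, D=0, E=0

either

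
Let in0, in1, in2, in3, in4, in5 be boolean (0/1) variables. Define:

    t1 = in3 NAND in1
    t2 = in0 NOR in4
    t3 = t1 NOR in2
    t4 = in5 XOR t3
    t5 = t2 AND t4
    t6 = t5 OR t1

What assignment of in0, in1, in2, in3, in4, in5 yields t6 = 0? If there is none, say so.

in0=1 in1=1 in2=0 in3=1 in4=0 in5=1

t6 = t5 OR t1 must be 0, so both t5 = 0 and t1 = 0.
t5 = t2 AND t4 must be 0, so at least one of t2, t4 is 0.
Check with in0=1 in1=1 in2=0 in3=1 in4=0 in5=1:
t1 = in3 NAND in1 = 1 NAND 1 = 0
t2 = in0 NOR in4 = 1 NOR 0 = 0
t3 = t1 NOR in2 = 0 NOR 0 = 1
t4 = in5 XOR t3 = 1 XOR 1 = 0
t5 = t2 AND t4 = 0 AND 0 = 0
t6 = t5 OR t1 = 0 OR 0 = 0
So t6 = 0 as required.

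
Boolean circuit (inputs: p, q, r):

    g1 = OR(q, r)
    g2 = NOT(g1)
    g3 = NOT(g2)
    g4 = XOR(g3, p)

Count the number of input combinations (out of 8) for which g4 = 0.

g4 = XOR(g3, p) must be 0, so g3 and p are equal.
Satisfying assignments:
  p=0, q=0, r=0
  p=1, q=0, r=1
  p=1, q=1, r=0
  p=1, q=1, r=1

4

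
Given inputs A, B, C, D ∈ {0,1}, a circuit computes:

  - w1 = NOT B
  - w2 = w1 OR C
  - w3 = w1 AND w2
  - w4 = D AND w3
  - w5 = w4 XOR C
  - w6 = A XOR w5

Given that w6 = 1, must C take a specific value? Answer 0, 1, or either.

Both values of C occur among assignments with w6 = 1:
  C=0: A=0, B=0, C=0, D=1
  C=1: A=0, B=0, C=1, D=0

either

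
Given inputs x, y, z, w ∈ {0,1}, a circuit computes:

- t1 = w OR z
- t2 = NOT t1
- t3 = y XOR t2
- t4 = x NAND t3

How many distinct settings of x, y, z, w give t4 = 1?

t4 = x NAND t3 must be 1, so at least one of x, t3 is 0.
Enumerating the 16 input combinations, 12 give t4 = 1 and 4 give t4 = 0.

12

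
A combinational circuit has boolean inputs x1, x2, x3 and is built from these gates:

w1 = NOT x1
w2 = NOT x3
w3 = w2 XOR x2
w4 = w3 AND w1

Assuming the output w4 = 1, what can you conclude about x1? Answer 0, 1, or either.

w4 = w3 AND w1 must be 1, so both w3 = 1 and w1 = 1.
w3 = w2 XOR x2 must be 1, so w2 and x2 differ.
w1 = NOT x1 must be 1, so x1 = 0.
Every assignment with w4 = 1 has x1 = 0; there are 2 such assignment(s).
  x1=0, x2=0, x3=0
  x1=0, x2=1, x3=1

0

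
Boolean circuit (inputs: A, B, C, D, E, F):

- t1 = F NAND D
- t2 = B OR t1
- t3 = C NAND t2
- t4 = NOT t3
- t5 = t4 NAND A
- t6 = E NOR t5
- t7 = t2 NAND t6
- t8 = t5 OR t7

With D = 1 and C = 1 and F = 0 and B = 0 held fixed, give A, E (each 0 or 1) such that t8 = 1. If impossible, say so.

A=0, E=1

t8 = t5 OR t7 must be 1, so at least one of t5, t7 is 1.
Check with D = 1 and C = 1 and F = 0 and B = 0 and A=0, E=1:
t1 = F NAND D = 0 NAND 1 = 1
t2 = B OR t1 = 0 OR 1 = 1
t3 = C NAND t2 = 1 NAND 1 = 0
t4 = NOT t3 = NOT 0 = 1
t5 = t4 NAND A = 1 NAND 0 = 1
t6 = E NOR t5 = 1 NOR 1 = 0
t7 = t2 NAND t6 = 1 NAND 0 = 1
t8 = t5 OR t7 = 1 OR 1 = 1
So t8 = 1.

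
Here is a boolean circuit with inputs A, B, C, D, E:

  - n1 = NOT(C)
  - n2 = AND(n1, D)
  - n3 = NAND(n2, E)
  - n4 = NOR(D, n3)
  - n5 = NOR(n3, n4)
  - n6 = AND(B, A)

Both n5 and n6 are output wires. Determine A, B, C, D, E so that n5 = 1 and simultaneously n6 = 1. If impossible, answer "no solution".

A=1, B=1, C=0, D=1, E=1

Check with A=1, B=1, C=0, D=1, E=1:
n1 = NOT(C) = NOT 0 = 1
n2 = AND(n1, D) = AND(1, 1) = 1
n3 = NAND(n2, E) = NAND(1, 1) = 0
n4 = NOR(D, n3) = NOR(1, 0) = 0
n5 = NOR(n3, n4) = NOR(0, 0) = 1
n6 = AND(B, A) = AND(1, 1) = 1
So n5 = 1 and n6 = 1.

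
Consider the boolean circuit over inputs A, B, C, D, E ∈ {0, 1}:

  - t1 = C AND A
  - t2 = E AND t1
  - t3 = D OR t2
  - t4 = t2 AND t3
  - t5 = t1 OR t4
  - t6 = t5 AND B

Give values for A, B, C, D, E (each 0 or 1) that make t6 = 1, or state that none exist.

A=1 B=1 C=1 D=1 E=0

t6 = t5 AND B must be 1, so both t5 = 1 and B = 1.
t5 = t1 OR t4 must be 1, so at least one of t1, t4 is 1.
Check with A=1 B=1 C=1 D=1 E=0:
t1 = C AND A = 1 AND 1 = 1
t2 = E AND t1 = 0 AND 1 = 0
t3 = D OR t2 = 1 OR 0 = 1
t4 = t2 AND t3 = 0 AND 1 = 0
t5 = t1 OR t4 = 1 OR 0 = 1
t6 = t5 AND B = 1 AND 1 = 1
So t6 = 1 as required.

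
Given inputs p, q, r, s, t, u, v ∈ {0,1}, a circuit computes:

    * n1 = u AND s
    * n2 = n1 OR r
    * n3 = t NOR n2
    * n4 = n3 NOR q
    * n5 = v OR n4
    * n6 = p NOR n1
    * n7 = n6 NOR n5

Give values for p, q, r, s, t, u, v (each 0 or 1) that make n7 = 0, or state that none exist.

n7 = n6 NOR n5 must be 0, so at least one of n6, n5 is 1.
Check with p=0, q=0, r=0, s=1, t=0, u=1, v=0:
n1 = u AND s = 1 AND 1 = 1
n2 = n1 OR r = 1 OR 0 = 1
n3 = t NOR n2 = 0 NOR 1 = 0
n4 = n3 NOR q = 0 NOR 0 = 1
n5 = v OR n4 = 0 OR 1 = 1
n6 = p NOR n1 = 0 NOR 1 = 0
n7 = n6 NOR n5 = 0 NOR 1 = 0
So n7 = 0 as required.

p=0, q=0, r=0, s=1, t=0, u=1, v=0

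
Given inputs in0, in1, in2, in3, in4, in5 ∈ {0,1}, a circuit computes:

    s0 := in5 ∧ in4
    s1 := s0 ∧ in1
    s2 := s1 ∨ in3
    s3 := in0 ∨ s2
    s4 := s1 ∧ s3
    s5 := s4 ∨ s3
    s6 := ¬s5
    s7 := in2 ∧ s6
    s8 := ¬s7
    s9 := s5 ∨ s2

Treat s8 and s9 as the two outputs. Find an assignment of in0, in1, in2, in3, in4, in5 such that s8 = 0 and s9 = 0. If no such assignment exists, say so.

Check with in0=0, in1=0, in2=1, in3=0, in4=0, in5=0:
s0 = in5 ∧ in4 = 0 ∧ 0 = 0
s1 = s0 ∧ in1 = 0 ∧ 0 = 0
s2 = s1 ∨ in3 = 0 ∨ 0 = 0
s3 = in0 ∨ s2 = 0 ∨ 0 = 0
s4 = s1 ∧ s3 = 0 ∧ 0 = 0
s5 = s4 ∨ s3 = 0 ∨ 0 = 0
s6 = ¬s5 = ¬0 = 1
s7 = in2 ∧ s6 = 1 ∧ 1 = 1
s8 = ¬s7 = ¬1 = 0
s9 = s5 ∨ s2 = 0 ∨ 0 = 0
So s8 = 0 and s9 = 0.

in0=0, in1=0, in2=1, in3=0, in4=0, in5=0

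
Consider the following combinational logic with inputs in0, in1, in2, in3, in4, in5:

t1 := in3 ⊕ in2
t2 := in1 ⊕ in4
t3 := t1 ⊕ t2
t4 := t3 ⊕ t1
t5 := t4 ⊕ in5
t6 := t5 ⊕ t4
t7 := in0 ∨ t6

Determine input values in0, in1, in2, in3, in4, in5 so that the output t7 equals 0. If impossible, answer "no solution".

Check with in0=0, in1=0, in2=0, in3=1, in4=0, in5=0:
t1 = in3 ⊕ in2 = 1 ⊕ 0 = 1
t2 = in1 ⊕ in4 = 0 ⊕ 0 = 0
t3 = t1 ⊕ t2 = 1 ⊕ 0 = 1
t4 = t3 ⊕ t1 = 1 ⊕ 1 = 0
t5 = t4 ⊕ in5 = 0 ⊕ 0 = 0
t6 = t5 ⊕ t4 = 0 ⊕ 0 = 0
t7 = in0 ∨ t6 = 0 ∨ 0 = 0
So t7 = 0 as required.

in0=0, in1=0, in2=0, in3=1, in4=0, in5=0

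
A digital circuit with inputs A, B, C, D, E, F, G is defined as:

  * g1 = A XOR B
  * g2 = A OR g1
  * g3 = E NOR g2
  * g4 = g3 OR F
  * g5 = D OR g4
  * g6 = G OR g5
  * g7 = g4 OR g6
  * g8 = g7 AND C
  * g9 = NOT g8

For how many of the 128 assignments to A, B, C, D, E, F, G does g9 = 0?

57

g9 = NOT g8 must be 0, so g8 = 1.
Enumerating the 128 input combinations, 57 give g9 = 0 and 71 give g9 = 1.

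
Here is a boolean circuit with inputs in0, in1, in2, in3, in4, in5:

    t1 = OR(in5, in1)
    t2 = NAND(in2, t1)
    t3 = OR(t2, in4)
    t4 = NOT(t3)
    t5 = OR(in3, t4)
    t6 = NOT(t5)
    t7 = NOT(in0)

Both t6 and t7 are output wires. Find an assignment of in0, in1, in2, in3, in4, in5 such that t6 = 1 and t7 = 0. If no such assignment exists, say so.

Check with in0=1, in1=0, in2=1, in3=0, in4=1, in5=1:
t1 = OR(in5, in1) = OR(1, 0) = 1
t2 = NAND(in2, t1) = NAND(1, 1) = 0
t3 = OR(t2, in4) = OR(0, 1) = 1
t4 = NOT(t3) = NOT 1 = 0
t5 = OR(in3, t4) = OR(0, 0) = 0
t6 = NOT(t5) = NOT 0 = 1
t7 = NOT(in0) = NOT 1 = 0
So t6 = 1 and t7 = 0.

in0=1, in1=0, in2=1, in3=0, in4=1, in5=1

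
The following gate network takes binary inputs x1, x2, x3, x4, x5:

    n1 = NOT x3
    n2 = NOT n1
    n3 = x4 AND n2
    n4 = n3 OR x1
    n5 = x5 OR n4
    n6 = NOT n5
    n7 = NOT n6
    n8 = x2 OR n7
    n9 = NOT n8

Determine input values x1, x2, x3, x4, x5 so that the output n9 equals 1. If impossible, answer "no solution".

x1=0, x2=0, x3=0, x4=1, x5=0

Check with x1=0, x2=0, x3=0, x4=1, x5=0:
n1 = NOT x3 = NOT 0 = 1
n2 = NOT n1 = NOT 1 = 0
n3 = x4 AND n2 = 1 AND 0 = 0
n4 = n3 OR x1 = 0 OR 0 = 0
n5 = x5 OR n4 = 0 OR 0 = 0
n6 = NOT n5 = NOT 0 = 1
n7 = NOT n6 = NOT 1 = 0
n8 = x2 OR n7 = 0 OR 0 = 0
n9 = NOT n8 = NOT 0 = 1
So n9 = 1 as required.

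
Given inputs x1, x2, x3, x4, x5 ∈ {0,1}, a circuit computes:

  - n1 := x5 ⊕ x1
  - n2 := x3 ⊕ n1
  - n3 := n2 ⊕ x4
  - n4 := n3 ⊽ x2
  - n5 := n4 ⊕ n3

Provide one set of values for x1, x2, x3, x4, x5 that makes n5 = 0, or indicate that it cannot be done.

Check with x1=1, x2=1, x3=0, x4=1, x5=0:
n1 = x5 ⊕ x1 = 0 ⊕ 1 = 1
n2 = x3 ⊕ n1 = 0 ⊕ 1 = 1
n3 = n2 ⊕ x4 = 1 ⊕ 1 = 0
n4 = n3 ⊽ x2 = 0 ⊽ 1 = 0
n5 = n4 ⊕ n3 = 0 ⊕ 0 = 0
So n5 = 0 as required.

x1=1, x2=1, x3=0, x4=1, x5=0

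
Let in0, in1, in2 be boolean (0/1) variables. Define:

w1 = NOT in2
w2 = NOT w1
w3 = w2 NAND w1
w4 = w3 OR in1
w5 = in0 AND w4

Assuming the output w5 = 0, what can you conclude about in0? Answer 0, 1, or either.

0

w5 = in0 AND w4 must be 0, so at least one of in0, w4 is 0.
Every assignment with w5 = 0 has in0 = 0; there are 4 such assignment(s).
  in0=0, in1=0, in2=0
  in0=0, in1=0, in2=1
  in0=0, in1=1, in2=0
  in0=0, in1=1, in2=1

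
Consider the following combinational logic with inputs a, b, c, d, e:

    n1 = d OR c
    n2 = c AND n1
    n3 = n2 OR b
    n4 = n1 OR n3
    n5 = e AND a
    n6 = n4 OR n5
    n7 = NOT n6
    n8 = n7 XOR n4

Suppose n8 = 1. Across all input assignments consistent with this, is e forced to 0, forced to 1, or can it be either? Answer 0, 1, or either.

either

Both values of e occur among assignments with n8 = 1:
  e=0: a=0, b=0, c=0, d=0, e=0
  e=1: a=0, b=0, c=0, d=0, e=1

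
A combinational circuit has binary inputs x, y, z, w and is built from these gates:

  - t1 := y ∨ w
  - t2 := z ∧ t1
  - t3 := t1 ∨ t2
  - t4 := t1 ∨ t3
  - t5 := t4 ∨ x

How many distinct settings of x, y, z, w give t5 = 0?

2

t5 = t4 ∨ x must be 0, so both t4 = 0 and x = 0.
Satisfying assignments:
  x=0, y=0, z=0, w=0
  x=0, y=0, z=1, w=0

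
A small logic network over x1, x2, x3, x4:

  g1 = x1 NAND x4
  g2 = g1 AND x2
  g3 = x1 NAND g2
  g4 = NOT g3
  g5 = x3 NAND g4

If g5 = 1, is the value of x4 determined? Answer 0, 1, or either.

either

Both values of x4 occur among assignments with g5 = 1:
  x4=0: x1=0, x2=0, x3=0, x4=0
  x4=1: x1=0, x2=0, x3=0, x4=1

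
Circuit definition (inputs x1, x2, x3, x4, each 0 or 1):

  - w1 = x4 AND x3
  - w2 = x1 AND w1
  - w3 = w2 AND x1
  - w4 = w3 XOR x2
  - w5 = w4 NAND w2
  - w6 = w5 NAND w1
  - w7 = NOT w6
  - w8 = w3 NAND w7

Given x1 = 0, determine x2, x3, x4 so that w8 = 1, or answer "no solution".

Check with x1 = 0 and x2=0, x3=1, x4=1:
w1 = x4 AND x3 = 1 AND 1 = 1
w2 = x1 AND w1 = 0 AND 1 = 0
w3 = w2 AND x1 = 0 AND 0 = 0
w4 = w3 XOR x2 = 0 XOR 0 = 0
w5 = w4 NAND w2 = 0 NAND 0 = 1
w6 = w5 NAND w1 = 1 NAND 1 = 0
w7 = NOT w6 = NOT 0 = 1
w8 = w3 NAND w7 = 0 NAND 1 = 1
So w8 = 1.

x2=0, x3=1, x4=1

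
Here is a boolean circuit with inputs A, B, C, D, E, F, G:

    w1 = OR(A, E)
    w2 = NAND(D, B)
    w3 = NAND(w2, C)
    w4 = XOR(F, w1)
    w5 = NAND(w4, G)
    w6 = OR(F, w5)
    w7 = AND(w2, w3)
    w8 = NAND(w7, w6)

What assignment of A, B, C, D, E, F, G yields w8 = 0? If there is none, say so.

A=1 B=1 C=0 D=0 E=0 F=1 G=0

w8 = NAND(w7, w6) must be 0, so both w7 = 1 and w6 = 1.
Check with A=1 B=1 C=0 D=0 E=0 F=1 G=0:
w1 = OR(A, E) = OR(1, 0) = 1
w2 = NAND(D, B) = NAND(0, 1) = 1
w3 = NAND(w2, C) = NAND(1, 0) = 1
w4 = XOR(F, w1) = XOR(1, 1) = 0
w5 = NAND(w4, G) = NAND(0, 0) = 1
w6 = OR(F, w5) = OR(1, 1) = 1
w7 = AND(w2, w3) = AND(1, 1) = 1
w8 = NAND(w7, w6) = NAND(1, 1) = 0
So w8 = 0 as required.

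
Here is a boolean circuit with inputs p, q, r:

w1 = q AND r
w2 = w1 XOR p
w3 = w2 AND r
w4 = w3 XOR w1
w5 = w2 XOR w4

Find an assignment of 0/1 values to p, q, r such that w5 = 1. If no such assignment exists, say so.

Check with p=1, q=1, r=1:
w1 = q AND r = 1 AND 1 = 1
w2 = w1 XOR p = 1 XOR 1 = 0
w3 = w2 AND r = 0 AND 1 = 0
w4 = w3 XOR w1 = 0 XOR 1 = 1
w5 = w2 XOR w4 = 0 XOR 1 = 1
So w5 = 1 as required.

p=1, q=1, r=1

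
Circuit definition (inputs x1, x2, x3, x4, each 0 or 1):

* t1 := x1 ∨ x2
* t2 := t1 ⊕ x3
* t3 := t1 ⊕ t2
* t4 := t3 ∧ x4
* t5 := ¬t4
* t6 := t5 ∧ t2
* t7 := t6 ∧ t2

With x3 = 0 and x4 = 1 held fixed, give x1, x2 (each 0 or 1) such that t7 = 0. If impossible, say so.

t7 = t6 ∧ t2 must be 0, so at least one of t6, t2 is 0.
Check with x3 = 0 and x4 = 1 and x1=0, x2=0:
t1 = x1 ∨ x2 = 0 ∨ 0 = 0
t2 = t1 ⊕ x3 = 0 ⊕ 0 = 0
t3 = t1 ⊕ t2 = 0 ⊕ 0 = 0
t4 = t3 ∧ x4 = 0 ∧ 1 = 0
t5 = ¬t4 = ¬0 = 1
t6 = t5 ∧ t2 = 1 ∧ 0 = 0
t7 = t6 ∧ t2 = 0 ∧ 0 = 0
So t7 = 0.

x1=0, x2=0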